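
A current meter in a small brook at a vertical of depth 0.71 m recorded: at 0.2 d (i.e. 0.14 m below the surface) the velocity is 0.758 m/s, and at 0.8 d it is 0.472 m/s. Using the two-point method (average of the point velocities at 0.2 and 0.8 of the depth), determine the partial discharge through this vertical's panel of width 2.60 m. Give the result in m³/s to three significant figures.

1.14 m³/s

v̄ = (0.758 + 0.472) / 2 = 0.6150 m/s
q = v̄ × d × w = 0.6150 × 0.71 × 2.60 = 1.135 m³/s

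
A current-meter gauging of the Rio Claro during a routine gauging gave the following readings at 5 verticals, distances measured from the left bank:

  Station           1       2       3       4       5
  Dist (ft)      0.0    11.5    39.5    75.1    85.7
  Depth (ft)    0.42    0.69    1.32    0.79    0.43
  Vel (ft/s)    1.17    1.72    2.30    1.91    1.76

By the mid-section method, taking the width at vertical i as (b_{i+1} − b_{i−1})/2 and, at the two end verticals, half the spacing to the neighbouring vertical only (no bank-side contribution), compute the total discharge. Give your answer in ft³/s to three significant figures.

162 ft³/s

w_1 = (11.5 − 0.0)/2 = 5.75 ft; q_1 = 1.17 × 0.42 × 5.75 = 2.826 ft³/s
w_2 = (39.5 − 0.0)/2 = 19.75 ft; q_2 = 1.72 × 0.69 × 19.75 = 23.44 ft³/s
w_3 = (75.1 − 11.5)/2 = 31.8 ft; q_3 = 2.30 × 1.32 × 31.8 = 96.54 ft³/s
w_4 = (85.7 − 39.5)/2 = 23.1 ft; q_4 = 1.91 × 0.79 × 23.1 = 34.86 ft³/s
w_5 = (85.7 − 75.1)/2 = 5.3 ft; q_5 = 1.76 × 0.43 × 5.3 = 4.011 ft³/s
Q = Σ qᵢ = 161.7 ft³/s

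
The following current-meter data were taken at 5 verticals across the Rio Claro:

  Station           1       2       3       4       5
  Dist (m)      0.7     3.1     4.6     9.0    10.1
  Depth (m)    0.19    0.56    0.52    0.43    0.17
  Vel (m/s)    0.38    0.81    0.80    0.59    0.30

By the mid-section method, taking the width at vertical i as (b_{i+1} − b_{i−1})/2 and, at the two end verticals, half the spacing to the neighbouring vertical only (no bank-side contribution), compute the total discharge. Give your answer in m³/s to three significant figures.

2.92 m³/s

w_1 = (3.1 − 0.7)/2 = 1.2 m; q_1 = 0.38 × 0.19 × 1.2 = 0.08664 m³/s
w_2 = (4.6 − 0.7)/2 = 1.95 m; q_2 = 0.81 × 0.56 × 1.95 = 0.8845 m³/s
w_3 = (9.0 − 3.1)/2 = 2.95 m; q_3 = 0.80 × 0.52 × 2.95 = 1.227 m³/s
w_4 = (10.1 − 4.6)/2 = 2.75 m; q_4 = 0.59 × 0.43 × 2.75 = 0.6977 m³/s
w_5 = (10.1 − 9.0)/2 = 0.55 m; q_5 = 0.30 × 0.17 × 0.55 = 0.02805 m³/s
Q = Σ qᵢ = 2.924 m³/s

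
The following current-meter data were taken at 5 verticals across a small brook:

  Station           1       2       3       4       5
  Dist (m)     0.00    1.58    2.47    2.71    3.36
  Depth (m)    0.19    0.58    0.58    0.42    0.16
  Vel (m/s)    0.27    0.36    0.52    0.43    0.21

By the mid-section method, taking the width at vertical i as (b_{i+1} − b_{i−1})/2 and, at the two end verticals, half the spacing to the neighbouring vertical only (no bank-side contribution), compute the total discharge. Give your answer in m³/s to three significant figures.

0.560 m³/s

w_1 = (1.58 − 0.00)/2 = 0.79 m; q_1 = 0.27 × 0.19 × 0.79 = 0.04053 m³/s
w_2 = (2.47 − 0.00)/2 = 1.235 m; q_2 = 0.36 × 0.58 × 1.235 = 0.2579 m³/s
w_3 = (2.71 − 1.58)/2 = 0.565 m; q_3 = 0.52 × 0.58 × 0.565 = 0.1704 m³/s
w_4 = (3.36 − 2.47)/2 = 0.445 m; q_4 = 0.43 × 0.42 × 0.445 = 0.08037 m³/s
w_5 = (3.36 − 2.71)/2 = 0.325 m; q_5 = 0.21 × 0.16 × 0.325 = 0.01092 m³/s
Q = Σ qᵢ = 0.5601 m³/s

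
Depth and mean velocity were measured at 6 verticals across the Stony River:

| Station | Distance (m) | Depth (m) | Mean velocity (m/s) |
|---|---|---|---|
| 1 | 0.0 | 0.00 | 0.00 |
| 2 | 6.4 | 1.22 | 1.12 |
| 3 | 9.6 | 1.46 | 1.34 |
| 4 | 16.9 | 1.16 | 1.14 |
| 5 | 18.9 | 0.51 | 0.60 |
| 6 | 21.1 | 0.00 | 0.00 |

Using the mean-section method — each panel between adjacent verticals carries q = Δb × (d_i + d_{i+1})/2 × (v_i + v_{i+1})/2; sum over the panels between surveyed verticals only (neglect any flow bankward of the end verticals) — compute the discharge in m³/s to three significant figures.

Panel 1-2: Δb = 6.4 m, d̄ = (0.00+1.22)/2 = 0.61, v̄ = (0.00+1.12)/2 = 0.56 → q = 6.4×0.61×0.56 = 2.186 m³/s
Panel 2-3: Δb = 3.2 m, d̄ = (1.22+1.46)/2 = 1.34, v̄ = (1.12+1.34)/2 = 1.23 → q = 3.2×1.34×1.23 = 5.274 m³/s
Panel 3-4: Δb = 7.3 m, d̄ = (1.46+1.16)/2 = 1.31, v̄ = (1.34+1.14)/2 = 1.24 → q = 7.3×1.31×1.24 = 11.86 m³/s
Panel 4-5: Δb = 2 m, d̄ = (1.16+0.51)/2 = 0.835, v̄ = (1.14+0.60)/2 = 0.87 → q = 2×0.835×0.87 = 1.453 m³/s
Panel 5-6: Δb = 2.2 m, d̄ = (0.51+0.00)/2 = 0.255, v̄ = (0.60+0.00)/2 = 0.3 → q = 2.2×0.255×0.3 = 0.1683 m³/s
Q = Σ q = 20.94 m³/s

20.9 m³/s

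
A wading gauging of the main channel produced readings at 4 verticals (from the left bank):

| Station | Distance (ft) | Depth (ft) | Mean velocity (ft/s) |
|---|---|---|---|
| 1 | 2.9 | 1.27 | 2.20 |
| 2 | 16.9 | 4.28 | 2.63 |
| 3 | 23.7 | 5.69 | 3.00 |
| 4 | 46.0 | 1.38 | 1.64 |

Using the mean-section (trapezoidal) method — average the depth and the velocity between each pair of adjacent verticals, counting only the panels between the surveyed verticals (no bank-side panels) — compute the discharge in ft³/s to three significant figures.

Panel 1-2: Δb = 14 ft, d̄ = (1.27+4.28)/2 = 2.775, v̄ = (2.20+2.63)/2 = 2.415 → q = 14×2.775×2.415 = 93.82 ft³/s
Panel 2-3: Δb = 6.8 ft, d̄ = (4.28+5.69)/2 = 4.985, v̄ = (2.63+3.00)/2 = 2.815 → q = 6.8×4.985×2.815 = 95.42 ft³/s
Panel 3-4: Δb = 22.3 ft, d̄ = (5.69+1.38)/2 = 3.535, v̄ = (3.00+1.64)/2 = 2.32 → q = 22.3×3.535×2.32 = 182.9 ft³/s
Q = Σ q = 372.1 ft³/s

372 ft³/s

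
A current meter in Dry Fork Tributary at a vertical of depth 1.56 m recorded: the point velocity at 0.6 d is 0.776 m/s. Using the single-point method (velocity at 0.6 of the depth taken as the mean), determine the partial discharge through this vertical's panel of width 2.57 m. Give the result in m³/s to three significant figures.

3.11 m³/s

v̄ = v₀.₆ = 0.776 m/s
q = v̄ × d × w = 0.7760 × 1.56 × 2.57 = 3.111 m³/s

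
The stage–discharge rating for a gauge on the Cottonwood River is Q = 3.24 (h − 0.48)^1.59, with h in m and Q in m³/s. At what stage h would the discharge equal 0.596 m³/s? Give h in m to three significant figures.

0.825 m

h − h₀ = (Q/C)^(1/b) = (0.596/3.24)^(1/1.59) = 0.3448 m
h = 0.48 + 0.3448 = 0.8248 m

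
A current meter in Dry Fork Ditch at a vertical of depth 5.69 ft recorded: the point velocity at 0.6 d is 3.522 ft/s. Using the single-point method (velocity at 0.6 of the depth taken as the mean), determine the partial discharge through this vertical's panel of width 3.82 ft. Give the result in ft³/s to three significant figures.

v̄ = v₀.₆ = 3.522 ft/s
q = v̄ × d × w = 3.522 × 5.69 × 3.82 = 76.55 ft³/s

76.6 ft³/s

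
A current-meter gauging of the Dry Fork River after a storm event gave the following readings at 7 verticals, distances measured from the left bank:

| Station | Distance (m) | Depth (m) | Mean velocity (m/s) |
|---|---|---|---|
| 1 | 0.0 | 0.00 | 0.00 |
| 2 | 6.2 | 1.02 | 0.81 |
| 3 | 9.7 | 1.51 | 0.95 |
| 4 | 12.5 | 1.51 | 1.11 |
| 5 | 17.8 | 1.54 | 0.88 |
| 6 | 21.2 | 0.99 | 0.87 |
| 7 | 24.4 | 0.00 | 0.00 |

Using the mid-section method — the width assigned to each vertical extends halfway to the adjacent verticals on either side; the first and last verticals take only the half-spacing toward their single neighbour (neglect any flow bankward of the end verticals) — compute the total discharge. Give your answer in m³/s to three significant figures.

24.1 m³/s

w_2 = (9.7 − 0.0)/2 = 4.85 m; q_2 = 0.81 × 1.02 × 4.85 = 4.007 m³/s
w_3 = (12.5 − 6.2)/2 = 3.15 m; q_3 = 0.95 × 1.51 × 3.15 = 4.519 m³/s
w_4 = (17.8 − 9.7)/2 = 4.05 m; q_4 = 1.11 × 1.51 × 4.05 = 6.788 m³/s
w_5 = (21.2 − 12.5)/2 = 4.35 m; q_5 = 0.88 × 1.54 × 4.35 = 5.895 m³/s
w_6 = (24.4 − 17.8)/2 = 3.3 m; q_6 = 0.87 × 0.99 × 3.3 = 2.842 m³/s
Stations 1, 7 contribute zero (depth or velocity is 0).
Q = Σ qᵢ = 24.05 m³/s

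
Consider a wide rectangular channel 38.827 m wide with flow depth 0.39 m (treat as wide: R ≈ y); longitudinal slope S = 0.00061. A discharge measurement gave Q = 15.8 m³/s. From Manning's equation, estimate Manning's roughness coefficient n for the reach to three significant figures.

A = b·y = 38.827 × 0.39 = 15.14 m²
Wide channel: R ≈ y = 0.39 m
n = (1/Q)·A·R^(2/3)·S^(1/2) = (1/15.8) × 15.14 × 0.5338 × 0.02470 = 0.01264

0.0126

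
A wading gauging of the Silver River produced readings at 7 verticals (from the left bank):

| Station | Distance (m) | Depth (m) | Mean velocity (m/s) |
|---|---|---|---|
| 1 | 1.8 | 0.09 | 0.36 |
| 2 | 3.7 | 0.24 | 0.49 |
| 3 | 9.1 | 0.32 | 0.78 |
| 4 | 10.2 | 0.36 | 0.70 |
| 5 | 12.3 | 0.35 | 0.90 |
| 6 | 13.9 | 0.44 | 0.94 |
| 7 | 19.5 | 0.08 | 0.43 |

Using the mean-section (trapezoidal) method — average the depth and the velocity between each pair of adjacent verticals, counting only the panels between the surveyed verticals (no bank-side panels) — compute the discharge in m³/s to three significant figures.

Panel 1-2: Δb = 1.9 m, d̄ = (0.09+0.24)/2 = 0.165, v̄ = (0.36+0.49)/2 = 0.425 → q = 1.9×0.165×0.425 = 0.1332 m³/s
Panel 2-3: Δb = 5.4 m, d̄ = (0.24+0.32)/2 = 0.28, v̄ = (0.49+0.78)/2 = 0.635 → q = 5.4×0.28×0.635 = 0.9601 m³/s
Panel 3-4: Δb = 1.1 m, d̄ = (0.32+0.36)/2 = 0.34, v̄ = (0.78+0.70)/2 = 0.74 → q = 1.1×0.34×0.74 = 0.2768 m³/s
Panel 4-5: Δb = 2.1 m, d̄ = (0.36+0.35)/2 = 0.355, v̄ = (0.70+0.90)/2 = 0.8 → q = 2.1×0.355×0.8 = 0.5964 m³/s
Panel 5-6: Δb = 1.6 m, d̄ = (0.35+0.44)/2 = 0.395, v̄ = (0.90+0.94)/2 = 0.92 → q = 1.6×0.395×0.92 = 0.5814 m³/s
Panel 6-7: Δb = 5.6 m, d̄ = (0.44+0.08)/2 = 0.26, v̄ = (0.94+0.43)/2 = 0.685 → q = 5.6×0.26×0.685 = 0.9974 m³/s
Q = Σ q = 3.545 m³/s

3.55 m³/s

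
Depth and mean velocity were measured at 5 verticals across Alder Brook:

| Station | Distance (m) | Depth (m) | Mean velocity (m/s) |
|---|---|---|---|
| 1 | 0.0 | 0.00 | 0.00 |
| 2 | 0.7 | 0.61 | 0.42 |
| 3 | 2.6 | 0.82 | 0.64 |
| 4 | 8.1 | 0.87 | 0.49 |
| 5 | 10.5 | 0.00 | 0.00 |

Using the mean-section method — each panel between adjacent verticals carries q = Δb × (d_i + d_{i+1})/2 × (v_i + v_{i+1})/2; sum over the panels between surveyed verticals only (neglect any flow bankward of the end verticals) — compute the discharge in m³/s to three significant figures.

Panel 1-2: Δb = 0.7 m, d̄ = (0.00+0.61)/2 = 0.305, v̄ = (0.00+0.42)/2 = 0.21 → q = 0.7×0.305×0.21 = 0.04484 m³/s
Panel 2-3: Δb = 1.9 m, d̄ = (0.61+0.82)/2 = 0.715, v̄ = (0.42+0.64)/2 = 0.53 → q = 1.9×0.715×0.53 = 0.7200 m³/s
Panel 3-4: Δb = 5.5 m, d̄ = (0.82+0.87)/2 = 0.845, v̄ = (0.64+0.49)/2 = 0.565 → q = 5.5×0.845×0.565 = 2.626 m³/s
Panel 4-5: Δb = 2.4 m, d̄ = (0.87+0.00)/2 = 0.435, v̄ = (0.49+0.00)/2 = 0.245 → q = 2.4×0.435×0.245 = 0.2558 m³/s
Q = Σ q = 3.646 m³/s

3.65 m³/s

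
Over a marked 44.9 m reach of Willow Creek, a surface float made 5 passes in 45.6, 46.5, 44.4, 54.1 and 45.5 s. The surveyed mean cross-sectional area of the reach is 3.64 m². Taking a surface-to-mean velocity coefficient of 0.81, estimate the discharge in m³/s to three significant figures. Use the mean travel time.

t̄ = (45.6 + 46.5 + 44.4 + 54.1 + 45.5) / 5 = 47.22 s
v_surface = L / t̄ = 44.9 / 47.22 = 0.9509 m/s
v_mean = 0.81 × 0.9509 = 0.7702 m/s
Q = A × v_mean = 3.64 × 0.7702 = 2.804 m³/s

2.80 m³/s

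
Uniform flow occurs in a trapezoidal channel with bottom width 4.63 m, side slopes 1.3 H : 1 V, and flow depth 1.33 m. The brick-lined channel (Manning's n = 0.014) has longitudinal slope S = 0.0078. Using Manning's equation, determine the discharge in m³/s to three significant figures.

A = (b + z·y)·y = (4.63 + 1.3×1.33)×1.33 = 8.457 m²
P = b + 2y√(1+z²) = 4.63 + 2×1.33×√(1+1.3²) = 8.993 m
R = A/P = 8.457/8.993 = 0.9405 m
Q = (1/n)·A·R^(2/3)·S^(1/2) = (1/0.014) × 8.457 × 0.9405^(2/3) × 0.0078^(1/2) = 51.21 m³/s

51.2 m³/s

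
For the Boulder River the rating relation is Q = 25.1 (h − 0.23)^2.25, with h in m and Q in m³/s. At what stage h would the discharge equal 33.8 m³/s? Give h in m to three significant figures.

1.37 m

h − h₀ = (Q/C)^(1/b) = (33.8/25.1)^(1/2.25) = 1.141 m
h = 0.23 + 1.141 = 1.371 m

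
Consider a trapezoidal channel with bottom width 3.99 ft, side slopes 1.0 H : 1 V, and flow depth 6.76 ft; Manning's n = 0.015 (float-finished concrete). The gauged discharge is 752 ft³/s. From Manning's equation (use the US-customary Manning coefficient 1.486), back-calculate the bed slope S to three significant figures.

A = (b + z·y)·y = (3.99 + 1.0×6.76)×6.76 = 72.67 ft²
P = b + 2y√(1+z²) = 3.99 + 2×6.76×√(1+1.0²) = 23.11 ft
R = A/P = 72.67/23.11 = 3.145 ft
S = (Q·n / (1.486·A·R^(2/3)))² = (752×0.015 / (1.486×72.67×2.146))² = 0.002368

0.00237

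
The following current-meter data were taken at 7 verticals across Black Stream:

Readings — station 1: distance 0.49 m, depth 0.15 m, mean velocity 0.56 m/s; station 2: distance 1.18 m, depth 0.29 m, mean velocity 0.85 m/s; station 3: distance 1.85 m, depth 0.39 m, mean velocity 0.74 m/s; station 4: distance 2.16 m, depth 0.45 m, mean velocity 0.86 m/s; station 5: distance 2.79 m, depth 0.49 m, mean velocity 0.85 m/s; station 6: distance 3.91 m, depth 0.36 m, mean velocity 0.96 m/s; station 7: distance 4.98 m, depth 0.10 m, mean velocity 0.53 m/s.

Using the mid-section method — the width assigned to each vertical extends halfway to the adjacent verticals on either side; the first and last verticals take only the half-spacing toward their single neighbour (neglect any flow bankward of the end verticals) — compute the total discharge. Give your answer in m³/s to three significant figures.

1.29 m³/s

w_1 = (1.18 − 0.49)/2 = 0.345 m; q_1 = 0.56 × 0.15 × 0.345 = 0.02898 m³/s
w_2 = (1.85 − 0.49)/2 = 0.68 m; q_2 = 0.85 × 0.29 × 0.68 = 0.1676 m³/s
w_3 = (2.16 − 1.18)/2 = 0.49 m; q_3 = 0.74 × 0.39 × 0.49 = 0.1414 m³/s
w_4 = (2.79 − 1.85)/2 = 0.47 m; q_4 = 0.86 × 0.45 × 0.47 = 0.1819 m³/s
w_5 = (3.91 − 2.16)/2 = 0.875 m; q_5 = 0.85 × 0.49 × 0.875 = 0.3644 m³/s
w_6 = (4.98 − 2.79)/2 = 1.095 m; q_6 = 0.96 × 0.36 × 1.095 = 0.3784 m³/s
w_7 = (4.98 − 3.91)/2 = 0.535 m; q_7 = 0.53 × 0.10 × 0.535 = 0.02836 m³/s
Q = Σ qᵢ = 1.291 m³/s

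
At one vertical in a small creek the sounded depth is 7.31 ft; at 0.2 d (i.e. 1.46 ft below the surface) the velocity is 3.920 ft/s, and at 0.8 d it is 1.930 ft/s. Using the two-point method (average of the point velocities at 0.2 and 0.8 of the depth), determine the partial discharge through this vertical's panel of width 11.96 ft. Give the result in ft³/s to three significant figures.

256 ft³/s

v̄ = (3.920 + 1.930) / 2 = 2.925 ft/s
q = v̄ × d × w = 2.925 × 7.31 × 11.96 = 255.7 ft³/s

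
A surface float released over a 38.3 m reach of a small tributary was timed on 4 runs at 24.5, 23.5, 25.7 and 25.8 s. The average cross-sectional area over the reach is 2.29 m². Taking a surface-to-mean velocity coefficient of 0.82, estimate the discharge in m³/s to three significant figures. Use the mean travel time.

t̄ = (24.5 + 23.5 + 25.7 + 25.8) / 4 = 24.875 s
v_surface = L / t̄ = 38.3 / 24.875 = 1.540 m/s
v_mean = 0.82 × 1.540 = 1.263 m/s
Q = A × v_mean = 2.29 × 1.263 = 2.891 m³/s

2.89 m³/s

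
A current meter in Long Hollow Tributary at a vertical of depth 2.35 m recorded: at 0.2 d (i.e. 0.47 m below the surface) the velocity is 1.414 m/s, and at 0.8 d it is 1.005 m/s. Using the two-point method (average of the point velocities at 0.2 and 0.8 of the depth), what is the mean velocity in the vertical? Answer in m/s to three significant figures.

1.21 m/s

v̄ = (1.414 + 1.005) / 2 = 1.210 m/s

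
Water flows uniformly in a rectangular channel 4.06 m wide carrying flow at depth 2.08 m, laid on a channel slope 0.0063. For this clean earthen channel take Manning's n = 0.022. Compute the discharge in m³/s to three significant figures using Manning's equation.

31.0 m³/s

A = b·y = 4.06 × 2.08 = 8.445 m²
P = b + 2y = 4.06 + 2×2.08 = 8.220 m
R = A/P = 8.445/8.220 = 1.027 m
Q = (1/n)·A·R^(2/3)·S^(1/2) = (1/0.022) × 8.445 × 1.027^(2/3) × 0.0063^(1/2) = 31.02 m³/s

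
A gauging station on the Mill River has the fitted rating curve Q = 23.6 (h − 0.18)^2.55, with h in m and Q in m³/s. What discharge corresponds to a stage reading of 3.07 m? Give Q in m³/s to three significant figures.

353 m³/s

Q = 23.6 × (3.07 − 0.18)^2.55 = 23.6 × 2.89^2.55 = 353.3 m³/s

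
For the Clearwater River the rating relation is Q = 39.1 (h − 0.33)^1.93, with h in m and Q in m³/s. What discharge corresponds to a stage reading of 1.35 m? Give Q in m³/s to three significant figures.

40.6 m³/s

Q = 39.1 × (1.35 − 0.33)^1.93 = 39.1 × 1.02^1.93 = 40.62 m³/s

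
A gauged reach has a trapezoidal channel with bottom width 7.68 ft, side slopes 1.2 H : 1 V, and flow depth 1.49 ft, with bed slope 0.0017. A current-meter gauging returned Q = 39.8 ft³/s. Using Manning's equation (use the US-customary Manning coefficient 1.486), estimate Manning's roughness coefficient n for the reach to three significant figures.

0.0238

A = (b + z·y)·y = (7.68 + 1.2×1.49)×1.49 = 14.11 ft²
P = b + 2y√(1+z²) = 7.68 + 2×1.49×√(1+1.2²) = 12.33 ft
R = A/P = 14.11/12.33 = 1.144 ft
n = (1.486/Q)·A·R^(2/3)·S^(1/2) = (1.486/39.8) × 14.11 × 1.094 × 0.04123 = 0.02375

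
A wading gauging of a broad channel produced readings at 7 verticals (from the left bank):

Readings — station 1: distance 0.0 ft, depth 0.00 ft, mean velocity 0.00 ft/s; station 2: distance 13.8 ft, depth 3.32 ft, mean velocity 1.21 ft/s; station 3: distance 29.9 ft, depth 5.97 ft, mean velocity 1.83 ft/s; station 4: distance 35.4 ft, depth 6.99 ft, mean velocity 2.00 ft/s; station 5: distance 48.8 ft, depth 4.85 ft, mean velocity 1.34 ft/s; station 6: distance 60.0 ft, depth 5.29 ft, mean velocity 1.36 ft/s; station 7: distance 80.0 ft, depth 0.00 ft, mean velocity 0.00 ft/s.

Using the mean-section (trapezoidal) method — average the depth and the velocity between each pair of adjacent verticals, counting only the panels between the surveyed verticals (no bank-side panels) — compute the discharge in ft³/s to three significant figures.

Panel 1-2: Δb = 13.8 ft, d̄ = (0.00+3.32)/2 = 1.66, v̄ = (0.00+1.21)/2 = 0.605 → q = 13.8×1.66×0.605 = 13.86 ft³/s
Panel 2-3: Δb = 16.1 ft, d̄ = (3.32+5.97)/2 = 4.645, v̄ = (1.21+1.83)/2 = 1.52 → q = 16.1×4.645×1.52 = 113.7 ft³/s
Panel 3-4: Δb = 5.5 ft, d̄ = (5.97+6.99)/2 = 6.48, v̄ = (1.83+2.00)/2 = 1.915 → q = 5.5×6.48×1.915 = 68.25 ft³/s
Panel 4-5: Δb = 13.4 ft, d̄ = (6.99+4.85)/2 = 5.92, v̄ = (2.00+1.34)/2 = 1.67 → q = 13.4×5.92×1.67 = 132.5 ft³/s
Panel 5-6: Δb = 11.2 ft, d̄ = (4.85+5.29)/2 = 5.07, v̄ = (1.34+1.36)/2 = 1.35 → q = 11.2×5.07×1.35 = 76.66 ft³/s
Panel 6-7: Δb = 20 ft, d̄ = (5.29+0.00)/2 = 2.645, v̄ = (1.36+0.00)/2 = 0.68 → q = 20×2.645×0.68 = 35.97 ft³/s
Q = Σ q = 440.9 ft³/s

441 ft³/s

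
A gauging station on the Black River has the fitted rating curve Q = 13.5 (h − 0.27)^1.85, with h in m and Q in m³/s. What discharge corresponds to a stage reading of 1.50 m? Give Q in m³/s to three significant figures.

Q = 13.5 × (1.50 − 0.27)^1.85 = 13.5 × 1.23^1.85 = 19.80 m³/s

19.8 m³/s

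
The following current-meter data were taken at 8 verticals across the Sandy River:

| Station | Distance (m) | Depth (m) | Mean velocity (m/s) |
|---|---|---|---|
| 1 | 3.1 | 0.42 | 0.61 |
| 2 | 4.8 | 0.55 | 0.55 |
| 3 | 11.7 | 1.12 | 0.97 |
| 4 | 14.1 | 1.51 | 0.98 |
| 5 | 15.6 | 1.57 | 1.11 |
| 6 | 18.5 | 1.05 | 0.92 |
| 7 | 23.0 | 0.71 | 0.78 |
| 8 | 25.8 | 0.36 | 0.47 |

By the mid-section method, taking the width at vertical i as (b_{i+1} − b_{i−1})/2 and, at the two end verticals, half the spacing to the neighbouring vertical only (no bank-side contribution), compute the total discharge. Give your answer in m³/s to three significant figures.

19.1 m³/s

w_1 = (4.8 − 3.1)/2 = 0.85 m; q_1 = 0.61 × 0.42 × 0.85 = 0.2178 m³/s
w_2 = (11.7 − 3.1)/2 = 4.3 m; q_2 = 0.55 × 0.55 × 4.3 = 1.301 m³/s
w_3 = (14.1 − 4.8)/2 = 4.65 m; q_3 = 0.97 × 1.12 × 4.65 = 5.052 m³/s
w_4 = (15.6 − 11.7)/2 = 1.95 m; q_4 = 0.98 × 1.51 × 1.95 = 2.886 m³/s
w_5 = (18.5 − 14.1)/2 = 2.2 m; q_5 = 1.11 × 1.57 × 2.2 = 3.834 m³/s
w_6 = (23.0 − 15.6)/2 = 3.7 m; q_6 = 0.92 × 1.05 × 3.7 = 3.574 m³/s
w_7 = (25.8 − 18.5)/2 = 3.65 m; q_7 = 0.78 × 0.71 × 3.65 = 2.021 m³/s
w_8 = (25.8 − 23.0)/2 = 1.4 m; q_8 = 0.47 × 0.36 × 1.4 = 0.2369 m³/s
Q = Σ qᵢ = 19.12 m³/s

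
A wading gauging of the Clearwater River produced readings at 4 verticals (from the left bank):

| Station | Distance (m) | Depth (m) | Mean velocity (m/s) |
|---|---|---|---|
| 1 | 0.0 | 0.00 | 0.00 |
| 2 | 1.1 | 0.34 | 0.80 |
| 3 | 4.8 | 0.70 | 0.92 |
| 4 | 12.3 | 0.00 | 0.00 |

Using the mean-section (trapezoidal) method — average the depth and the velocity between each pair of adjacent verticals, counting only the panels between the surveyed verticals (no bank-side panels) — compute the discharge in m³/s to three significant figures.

Panel 1-2: Δb = 1.1 m, d̄ = (0.00+0.34)/2 = 0.17, v̄ = (0.00+0.80)/2 = 0.4 → q = 1.1×0.17×0.4 = 0.07480 m³/s
Panel 2-3: Δb = 3.7 m, d̄ = (0.34+0.70)/2 = 0.52, v̄ = (0.80+0.92)/2 = 0.86 → q = 3.7×0.52×0.86 = 1.655 m³/s
Panel 3-4: Δb = 7.5 m, d̄ = (0.70+0.00)/2 = 0.35, v̄ = (0.92+0.00)/2 = 0.46 → q = 7.5×0.35×0.46 = 1.208 m³/s
Q = Σ q = 2.937 m³/s

2.94 m³/s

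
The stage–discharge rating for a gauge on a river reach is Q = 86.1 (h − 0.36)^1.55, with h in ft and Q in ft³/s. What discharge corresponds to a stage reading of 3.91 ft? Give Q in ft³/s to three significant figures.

614 ft³/s

Q = 86.1 × (3.91 − 0.36)^1.55 = 86.1 × 3.55^1.55 = 613.6 ft³/s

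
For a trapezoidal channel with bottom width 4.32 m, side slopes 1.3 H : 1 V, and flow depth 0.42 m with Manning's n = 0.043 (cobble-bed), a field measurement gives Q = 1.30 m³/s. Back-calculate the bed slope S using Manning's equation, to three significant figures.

A = (b + z·y)·y = (4.32 + 1.3×0.42)×0.42 = 2.044 m²
P = b + 2y√(1+z²) = 4.32 + 2×0.42×√(1+1.3²) = 5.698 m
R = A/P = 2.044/5.698 = 0.3587 m
S = (Q·n / (1·A·R^(2/3)))² = (1.30×0.043 / (1×2.044×0.5048))² = 0.002936

0.00294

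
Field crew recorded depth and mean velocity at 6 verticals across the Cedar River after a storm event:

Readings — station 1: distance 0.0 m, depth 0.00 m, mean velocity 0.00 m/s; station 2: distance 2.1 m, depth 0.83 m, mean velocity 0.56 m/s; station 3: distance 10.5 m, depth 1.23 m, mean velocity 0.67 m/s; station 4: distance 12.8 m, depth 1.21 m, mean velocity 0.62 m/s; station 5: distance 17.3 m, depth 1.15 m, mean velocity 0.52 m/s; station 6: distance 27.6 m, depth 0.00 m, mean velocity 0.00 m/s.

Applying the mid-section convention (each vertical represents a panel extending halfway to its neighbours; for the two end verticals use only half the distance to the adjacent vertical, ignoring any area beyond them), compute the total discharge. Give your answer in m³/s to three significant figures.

w_2 = (10.5 − 0.0)/2 = 5.25 m; q_2 = 0.56 × 0.83 × 5.25 = 2.440 m³/s
w_3 = (12.8 − 2.1)/2 = 5.35 m; q_3 = 0.67 × 1.23 × 5.35 = 4.409 m³/s
w_4 = (17.3 − 10.5)/2 = 3.4 m; q_4 = 0.62 × 1.21 × 3.4 = 2.551 m³/s
w_5 = (27.6 − 12.8)/2 = 7.4 m; q_5 = 0.52 × 1.15 × 7.4 = 4.425 m³/s
Stations 1, 6 contribute zero (depth or velocity is 0).
Q = Σ qᵢ = 13.83 m³/s

13.8 m³/s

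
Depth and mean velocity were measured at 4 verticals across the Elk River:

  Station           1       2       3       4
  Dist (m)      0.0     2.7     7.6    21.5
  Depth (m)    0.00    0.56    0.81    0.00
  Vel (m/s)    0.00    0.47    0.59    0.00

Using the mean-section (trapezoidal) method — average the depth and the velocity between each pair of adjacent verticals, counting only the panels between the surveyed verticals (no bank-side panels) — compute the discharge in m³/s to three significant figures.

Panel 1-2: Δb = 2.7 m, d̄ = (0.00+0.56)/2 = 0.28, v̄ = (0.00+0.47)/2 = 0.235 → q = 2.7×0.28×0.235 = 0.1777 m³/s
Panel 2-3: Δb = 4.9 m, d̄ = (0.56+0.81)/2 = 0.685, v̄ = (0.47+0.59)/2 = 0.53 → q = 4.9×0.685×0.53 = 1.779 m³/s
Panel 3-4: Δb = 13.9 m, d̄ = (0.81+0.00)/2 = 0.405, v̄ = (0.59+0.00)/2 = 0.295 → q = 13.9×0.405×0.295 = 1.661 m³/s
Q = Σ q = 3.617 m³/s

3.62 m³/s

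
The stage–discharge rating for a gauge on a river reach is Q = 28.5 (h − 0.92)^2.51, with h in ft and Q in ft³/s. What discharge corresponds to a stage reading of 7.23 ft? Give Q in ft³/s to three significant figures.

Q = 28.5 × (7.23 − 0.92)^2.51 = 28.5 × 6.31^2.51 = 2903 ft³/s

2900 ft³/s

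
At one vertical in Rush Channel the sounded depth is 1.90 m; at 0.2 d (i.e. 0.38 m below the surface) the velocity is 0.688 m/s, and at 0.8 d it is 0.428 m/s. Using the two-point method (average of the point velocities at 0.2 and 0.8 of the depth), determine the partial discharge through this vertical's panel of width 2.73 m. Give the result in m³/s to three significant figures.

v̄ = (0.688 + 0.428) / 2 = 0.5580 m/s
q = v̄ × d × w = 0.5580 × 1.90 × 2.73 = 2.894 m³/s

2.89 m³/s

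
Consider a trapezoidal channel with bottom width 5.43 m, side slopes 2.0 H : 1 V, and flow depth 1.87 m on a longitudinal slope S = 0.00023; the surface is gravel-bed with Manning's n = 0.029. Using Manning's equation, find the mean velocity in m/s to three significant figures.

0.605 m/s

A = (b + z·y)·y = (5.43 + 2.0×1.87)×1.87 = 17.15 m²
P = b + 2y√(1+z²) = 5.43 + 2×1.87×√(1+2.0²) = 13.79 m
R = A/P = 17.15/13.79 = 1.243 m
Q = (1/n)·A·R^(2/3)·S^(1/2) = (1/0.029) × 17.15 × 1.243^(2/3) × 0.00023^(1/2) = 10.37 m³/s
V = Q/A = 10.37/17.15 = 0.6046 m/s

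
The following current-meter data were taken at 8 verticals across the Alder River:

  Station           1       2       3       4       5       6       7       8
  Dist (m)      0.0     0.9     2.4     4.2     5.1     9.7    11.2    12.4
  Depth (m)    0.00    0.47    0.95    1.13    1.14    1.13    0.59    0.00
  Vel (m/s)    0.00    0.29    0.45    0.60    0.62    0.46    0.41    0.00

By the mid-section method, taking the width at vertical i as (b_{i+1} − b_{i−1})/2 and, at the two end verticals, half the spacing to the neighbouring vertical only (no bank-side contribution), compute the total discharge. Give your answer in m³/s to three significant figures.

w_2 = (2.4 − 0.0)/2 = 1.2 m; q_2 = 0.29 × 0.47 × 1.2 = 0.1636 m³/s
w_3 = (4.2 − 0.9)/2 = 1.65 m; q_3 = 0.45 × 0.95 × 1.65 = 0.7054 m³/s
w_4 = (5.1 − 2.4)/2 = 1.35 m; q_4 = 0.60 × 1.13 × 1.35 = 0.9153 m³/s
w_5 = (9.7 − 4.2)/2 = 2.75 m; q_5 = 0.62 × 1.14 × 2.75 = 1.944 m³/s
w_6 = (11.2 − 5.1)/2 = 3.05 m; q_6 = 0.46 × 1.13 × 3.05 = 1.585 m³/s
w_7 = (12.4 − 9.7)/2 = 1.35 m; q_7 = 0.41 × 0.59 × 1.35 = 0.3266 m³/s
Stations 1, 8 contribute zero (depth or velocity is 0).
Q = Σ qᵢ = 5.640 m³/s

5.64 m³/s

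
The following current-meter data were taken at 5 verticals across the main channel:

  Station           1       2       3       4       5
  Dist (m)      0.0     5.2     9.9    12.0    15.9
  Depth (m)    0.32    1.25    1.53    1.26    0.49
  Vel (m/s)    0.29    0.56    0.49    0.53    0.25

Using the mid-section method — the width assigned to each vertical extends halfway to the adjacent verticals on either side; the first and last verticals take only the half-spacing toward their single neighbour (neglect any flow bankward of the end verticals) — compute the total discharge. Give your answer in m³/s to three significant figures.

8.50 m³/s

w_1 = (5.2 − 0.0)/2 = 2.6 m; q_1 = 0.29 × 0.32 × 2.6 = 0.2413 m³/s
w_2 = (9.9 − 0.0)/2 = 4.95 m; q_2 = 0.56 × 1.25 × 4.95 = 3.465 m³/s
w_3 = (12.0 − 5.2)/2 = 3.4 m; q_3 = 0.49 × 1.53 × 3.4 = 2.549 m³/s
w_4 = (15.9 − 9.9)/2 = 3 m; q_4 = 0.53 × 1.26 × 3 = 2.003 m³/s
w_5 = (15.9 − 12.0)/2 = 1.95 m; q_5 = 0.25 × 0.49 × 1.95 = 0.2389 m³/s
Q = Σ qᵢ = 8.498 m³/s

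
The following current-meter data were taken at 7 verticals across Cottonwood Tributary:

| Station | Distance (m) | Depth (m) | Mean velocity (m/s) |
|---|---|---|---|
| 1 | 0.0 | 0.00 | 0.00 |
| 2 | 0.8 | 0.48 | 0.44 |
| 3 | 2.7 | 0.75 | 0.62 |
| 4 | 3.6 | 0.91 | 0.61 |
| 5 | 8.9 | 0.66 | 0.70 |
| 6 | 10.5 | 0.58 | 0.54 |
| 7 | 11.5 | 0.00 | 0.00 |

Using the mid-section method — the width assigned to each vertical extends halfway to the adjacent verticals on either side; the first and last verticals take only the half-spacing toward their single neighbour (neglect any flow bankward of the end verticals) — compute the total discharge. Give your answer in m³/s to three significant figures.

w_2 = (2.7 − 0.0)/2 = 1.35 m; q_2 = 0.44 × 0.48 × 1.35 = 0.2851 m³/s
w_3 = (3.6 − 0.8)/2 = 1.4 m; q_3 = 0.62 × 0.75 × 1.4 = 0.6510 m³/s
w_4 = (8.9 − 2.7)/2 = 3.1 m; q_4 = 0.61 × 0.91 × 3.1 = 1.721 m³/s
w_5 = (10.5 − 3.6)/2 = 3.45 m; q_5 = 0.70 × 0.66 × 3.45 = 1.594 m³/s
w_6 = (11.5 − 8.9)/2 = 1.3 m; q_6 = 0.54 × 0.58 × 1.3 = 0.4072 m³/s
Stations 1, 7 contribute zero (depth or velocity is 0).
Q = Σ qᵢ = 4.658 m³/s

4.66 m³/s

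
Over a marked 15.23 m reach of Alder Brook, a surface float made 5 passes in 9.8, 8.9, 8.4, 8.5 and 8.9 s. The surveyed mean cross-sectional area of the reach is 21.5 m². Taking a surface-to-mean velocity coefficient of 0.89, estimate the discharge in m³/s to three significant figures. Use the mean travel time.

t̄ = (9.8 + 8.9 + 8.4 + 8.5 + 8.9) / 5 = 8.9 s
v_surface = L / t̄ = 15.23 / 8.9 = 1.711 m/s
v_mean = 0.89 × 1.711 = 1.523 m/s
Q = A × v_mean = 21.5 × 1.523 = 32.74 m³/s

32.7 m³/s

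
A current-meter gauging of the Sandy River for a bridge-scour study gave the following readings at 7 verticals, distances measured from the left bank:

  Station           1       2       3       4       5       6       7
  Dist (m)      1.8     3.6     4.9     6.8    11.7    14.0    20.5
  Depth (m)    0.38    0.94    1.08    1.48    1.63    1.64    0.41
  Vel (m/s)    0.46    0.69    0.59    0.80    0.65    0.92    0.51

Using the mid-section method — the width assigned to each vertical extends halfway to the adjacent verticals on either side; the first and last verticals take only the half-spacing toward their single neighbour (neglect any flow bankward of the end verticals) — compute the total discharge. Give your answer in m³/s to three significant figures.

17.3 m³/s

w_1 = (3.6 − 1.8)/2 = 0.9 m; q_1 = 0.46 × 0.38 × 0.9 = 0.1573 m³/s
w_2 = (4.9 − 1.8)/2 = 1.55 m; q_2 = 0.69 × 0.94 × 1.55 = 1.005 m³/s
w_3 = (6.8 − 3.6)/2 = 1.6 m; q_3 = 0.59 × 1.08 × 1.6 = 1.020 m³/s
w_4 = (11.7 − 4.9)/2 = 3.4 m; q_4 = 0.80 × 1.48 × 3.4 = 4.026 m³/s
w_5 = (14.0 − 6.8)/2 = 3.6 m; q_5 = 0.65 × 1.63 × 3.6 = 3.814 m³/s
w_6 = (20.5 − 11.7)/2 = 4.4 m; q_6 = 0.92 × 1.64 × 4.4 = 6.639 m³/s
w_7 = (20.5 − 14.0)/2 = 3.25 m; q_7 = 0.51 × 0.41 × 3.25 = 0.6796 m³/s
Q = Σ qᵢ = 17.34 m³/s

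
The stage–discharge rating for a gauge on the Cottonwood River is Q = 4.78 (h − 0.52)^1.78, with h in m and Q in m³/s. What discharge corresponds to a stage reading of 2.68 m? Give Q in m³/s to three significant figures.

18.8 m³/s

Q = 4.78 × (2.68 − 0.52)^1.78 = 4.78 × 2.16^1.78 = 18.83 m³/s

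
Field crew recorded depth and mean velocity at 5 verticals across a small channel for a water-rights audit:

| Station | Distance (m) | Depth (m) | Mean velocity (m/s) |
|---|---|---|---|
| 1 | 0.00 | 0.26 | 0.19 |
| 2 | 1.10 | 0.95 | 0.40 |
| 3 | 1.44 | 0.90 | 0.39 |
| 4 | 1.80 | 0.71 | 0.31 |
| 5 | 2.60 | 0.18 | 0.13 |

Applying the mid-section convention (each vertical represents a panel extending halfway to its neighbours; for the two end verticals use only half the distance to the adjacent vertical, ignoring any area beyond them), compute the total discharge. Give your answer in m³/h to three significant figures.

w_1 = (1.10 − 0.00)/2 = 0.55 m; q_1 = 0.19 × 0.26 × 0.55 = 0.02717 m³/s
w_2 = (1.44 − 0.00)/2 = 0.72 m; q_2 = 0.40 × 0.95 × 0.72 = 0.2736 m³/s
w_3 = (1.80 − 1.10)/2 = 0.35 m; q_3 = 0.39 × 0.90 × 0.35 = 0.1229 m³/s
w_4 = (2.60 − 1.44)/2 = 0.58 m; q_4 = 0.31 × 0.71 × 0.58 = 0.1277 m³/s
w_5 = (2.60 − 1.80)/2 = 0.4 m; q_5 = 0.13 × 0.18 × 0.4 = 0.009360 m³/s
Q = Σ qᵢ = 0.5606 m³/s
= 0.5606 × 3600 = 2018 m³/h

2020 m³/h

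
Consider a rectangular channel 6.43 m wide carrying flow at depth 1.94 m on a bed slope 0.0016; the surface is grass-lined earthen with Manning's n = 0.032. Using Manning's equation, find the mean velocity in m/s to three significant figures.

A = b·y = 6.43 × 1.94 = 12.47 m²
P = b + 2y = 6.43 + 2×1.94 = 10.31 m
R = A/P = 12.47/10.31 = 1.210 m
Q = (1/n)·A·R^(2/3)·S^(1/2) = (1/0.032) × 12.47 × 1.210^(2/3) × 0.0016^(1/2) = 17.70 m³/s
V = Q/A = 17.70/12.47 = 1.419 m/s

1.42 m/s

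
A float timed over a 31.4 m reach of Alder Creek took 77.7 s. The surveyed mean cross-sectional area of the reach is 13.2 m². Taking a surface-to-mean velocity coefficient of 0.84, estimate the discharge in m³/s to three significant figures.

4.48 m³/s

v_surface = L / t̄ = 31.4 / 77.7 = 0.4041 m/s
v_mean = 0.84 × 0.4041 = 0.3395 m/s
Q = A × v_mean = 13.2 × 0.3395 = 4.481 m³/s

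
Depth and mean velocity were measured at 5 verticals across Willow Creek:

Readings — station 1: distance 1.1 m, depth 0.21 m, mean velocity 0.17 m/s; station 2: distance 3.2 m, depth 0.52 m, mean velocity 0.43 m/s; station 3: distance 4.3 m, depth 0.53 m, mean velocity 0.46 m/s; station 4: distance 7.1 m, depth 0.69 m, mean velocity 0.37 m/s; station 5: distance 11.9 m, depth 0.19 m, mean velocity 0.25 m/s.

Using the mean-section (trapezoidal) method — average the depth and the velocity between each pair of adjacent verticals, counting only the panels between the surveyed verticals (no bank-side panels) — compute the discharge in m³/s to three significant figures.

Panel 1-2: Δb = 2.1 m, d̄ = (0.21+0.52)/2 = 0.365, v̄ = (0.17+0.43)/2 = 0.3 → q = 2.1×0.365×0.3 = 0.2300 m³/s
Panel 2-3: Δb = 1.1 m, d̄ = (0.52+0.53)/2 = 0.525, v̄ = (0.43+0.46)/2 = 0.445 → q = 1.1×0.525×0.445 = 0.2570 m³/s
Panel 3-4: Δb = 2.8 m, d̄ = (0.53+0.69)/2 = 0.61, v̄ = (0.46+0.37)/2 = 0.415 → q = 2.8×0.61×0.415 = 0.7088 m³/s
Panel 4-5: Δb = 4.8 m, d̄ = (0.69+0.19)/2 = 0.44, v̄ = (0.37+0.25)/2 = 0.31 → q = 4.8×0.44×0.31 = 0.6547 m³/s
Q = Σ q = 1.850 m³/s

1.85 m³/s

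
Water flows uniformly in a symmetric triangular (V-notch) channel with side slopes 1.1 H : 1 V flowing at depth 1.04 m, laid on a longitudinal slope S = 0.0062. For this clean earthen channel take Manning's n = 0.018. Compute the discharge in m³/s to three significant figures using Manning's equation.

2.75 m³/s

A = z·y² = 1.1×1.04² = 1.190 m²
P = 2y√(1+z²) = 2×1.04×√(1+1.1²) = 3.092 m
R = A/P = 1.190/3.092 = 0.3848 m
Q = (1/n)·A·R^(2/3)·S^(1/2) = (1/0.018) × 1.190 × 0.3848^(2/3) × 0.0062^(1/2) = 2.753 m³/s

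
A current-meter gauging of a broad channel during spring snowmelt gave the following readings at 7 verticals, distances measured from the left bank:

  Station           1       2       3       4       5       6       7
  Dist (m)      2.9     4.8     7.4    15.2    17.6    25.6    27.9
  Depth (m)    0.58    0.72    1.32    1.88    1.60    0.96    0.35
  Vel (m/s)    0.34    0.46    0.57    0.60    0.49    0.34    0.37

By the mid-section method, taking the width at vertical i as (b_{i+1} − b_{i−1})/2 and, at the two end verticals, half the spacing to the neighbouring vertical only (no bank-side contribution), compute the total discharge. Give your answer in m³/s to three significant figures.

w_1 = (4.8 − 2.9)/2 = 0.95 m; q_1 = 0.34 × 0.58 × 0.95 = 0.1873 m³/s
w_2 = (7.4 − 2.9)/2 = 2.25 m; q_2 = 0.46 × 0.72 × 2.25 = 0.7452 m³/s
w_3 = (15.2 − 4.8)/2 = 5.2 m; q_3 = 0.57 × 1.32 × 5.2 = 3.912 m³/s
w_4 = (17.6 − 7.4)/2 = 5.1 m; q_4 = 0.60 × 1.88 × 5.1 = 5.753 m³/s
w_5 = (25.6 − 15.2)/2 = 5.2 m; q_5 = 0.49 × 1.60 × 5.2 = 4.077 m³/s
w_6 = (27.9 − 17.6)/2 = 5.15 m; q_6 = 0.34 × 0.96 × 5.15 = 1.681 m³/s
w_7 = (27.9 − 25.6)/2 = 1.15 m; q_7 = 0.37 × 0.35 × 1.15 = 0.1489 m³/s
Q = Σ qᵢ = 16.50 m³/s

16.5 m³/s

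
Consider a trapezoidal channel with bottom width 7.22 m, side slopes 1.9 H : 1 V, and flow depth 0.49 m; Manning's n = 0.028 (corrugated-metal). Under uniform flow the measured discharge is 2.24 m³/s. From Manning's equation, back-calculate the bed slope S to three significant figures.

0.000764

A = (b + z·y)·y = (7.22 + 1.9×0.49)×0.49 = 3.994 m²
P = b + 2y√(1+z²) = 7.22 + 2×0.49×√(1+1.9²) = 9.324 m
R = A/P = 3.994/9.324 = 0.4283 m
S = (Q·n / (1·A·R^(2/3)))² = (2.24×0.028 / (1×3.994×0.5682))² = 0.0007637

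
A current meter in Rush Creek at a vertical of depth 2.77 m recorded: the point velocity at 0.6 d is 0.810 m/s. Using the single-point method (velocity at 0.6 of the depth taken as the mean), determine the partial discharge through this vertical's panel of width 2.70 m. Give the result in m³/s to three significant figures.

v̄ = v₀.₆ = 0.810 m/s
q = v̄ × d × w = 0.8100 × 2.77 × 2.70 = 6.058 m³/s

6.06 m³/s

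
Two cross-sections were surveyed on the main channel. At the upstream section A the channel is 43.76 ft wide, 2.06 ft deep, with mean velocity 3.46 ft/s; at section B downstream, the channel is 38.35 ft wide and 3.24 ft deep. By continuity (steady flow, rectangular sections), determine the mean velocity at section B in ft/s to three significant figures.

Q = A₁V₁ = (43.76×2.06) × 3.46 = 311.9 ft³/s
A₂ = 38.35 × 3.24 = 124.3 ft²
V₂ = Q/A₂ = 311.9/124.3 = 2.510 ft/s

2.51 ft/s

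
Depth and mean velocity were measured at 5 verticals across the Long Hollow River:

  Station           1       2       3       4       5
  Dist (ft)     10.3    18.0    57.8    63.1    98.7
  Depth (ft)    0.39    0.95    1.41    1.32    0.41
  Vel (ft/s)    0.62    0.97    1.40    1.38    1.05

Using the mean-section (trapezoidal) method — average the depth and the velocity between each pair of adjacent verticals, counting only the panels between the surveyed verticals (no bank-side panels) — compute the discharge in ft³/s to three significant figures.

107 ft³/s

Panel 1-2: Δb = 7.7 ft, d̄ = (0.39+0.95)/2 = 0.67, v̄ = (0.62+0.97)/2 = 0.795 → q = 7.7×0.67×0.795 = 4.101 ft³/s
Panel 2-3: Δb = 39.8 ft, d̄ = (0.95+1.41)/2 = 1.18, v̄ = (0.97+1.40)/2 = 1.185 → q = 39.8×1.18×1.185 = 55.65 ft³/s
Panel 3-4: Δb = 5.3 ft, d̄ = (1.41+1.32)/2 = 1.365, v̄ = (1.40+1.38)/2 = 1.39 → q = 5.3×1.365×1.39 = 10.06 ft³/s
Panel 4-5: Δb = 35.6 ft, d̄ = (1.32+0.41)/2 = 0.865, v̄ = (1.38+1.05)/2 = 1.215 → q = 35.6×0.865×1.215 = 37.41 ft³/s
Q = Σ q = 107.2 ft³/s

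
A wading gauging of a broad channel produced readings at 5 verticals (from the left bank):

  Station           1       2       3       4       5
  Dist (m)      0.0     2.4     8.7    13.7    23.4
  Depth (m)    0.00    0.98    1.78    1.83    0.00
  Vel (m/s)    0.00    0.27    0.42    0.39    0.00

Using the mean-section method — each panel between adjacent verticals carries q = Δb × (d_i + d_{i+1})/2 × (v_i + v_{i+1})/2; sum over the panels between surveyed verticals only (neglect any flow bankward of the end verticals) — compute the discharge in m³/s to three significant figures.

8.54 m³/s

Panel 1-2: Δb = 2.4 m, d̄ = (0.00+0.98)/2 = 0.49, v̄ = (0.00+0.27)/2 = 0.135 → q = 2.4×0.49×0.135 = 0.1588 m³/s
Panel 2-3: Δb = 6.3 m, d̄ = (0.98+1.78)/2 = 1.38, v̄ = (0.27+0.42)/2 = 0.345 → q = 6.3×1.38×0.345 = 2.999 m³/s
Panel 3-4: Δb = 5 m, d̄ = (1.78+1.83)/2 = 1.805, v̄ = (0.42+0.39)/2 = 0.405 → q = 5×1.805×0.405 = 3.655 m³/s
Panel 4-5: Δb = 9.7 m, d̄ = (1.83+0.00)/2 = 0.915, v̄ = (0.39+0.00)/2 = 0.195 → q = 9.7×0.915×0.195 = 1.731 m³/s
Q = Σ q = 8.544 m³/s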